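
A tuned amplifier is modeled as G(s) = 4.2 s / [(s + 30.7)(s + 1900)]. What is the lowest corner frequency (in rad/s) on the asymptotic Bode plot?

30.7 rad/s

Break frequencies occur at each pole and zero magnitude: 30.7 rad/s, 1900 rad/s.
The lowest is 30.7 rad/s.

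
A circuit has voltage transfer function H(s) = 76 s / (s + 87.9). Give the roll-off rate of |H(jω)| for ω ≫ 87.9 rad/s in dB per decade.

With 1 zero and 1 pole, the high-frequency asymptotic slope is 20 × (1 − 1) = 0 dB/decade.

0 dB/decade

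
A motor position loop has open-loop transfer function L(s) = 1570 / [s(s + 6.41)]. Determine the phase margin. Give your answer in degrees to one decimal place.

9.2°

Gain crossover: |L(jω)| = 1 at ω ≈ 39.4 rad/sec.
∠L(j39.4) = −90° − arctan(39.4/6.41) ≈ -170.75°
PM = 180° + (-170.75°) = 9.25°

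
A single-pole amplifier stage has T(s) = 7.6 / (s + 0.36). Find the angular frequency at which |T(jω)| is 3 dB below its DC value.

For a single-pole low-pass, the −3 dB point is at the pole: ω = 0.36 rad/sec.

0.36 rad/sec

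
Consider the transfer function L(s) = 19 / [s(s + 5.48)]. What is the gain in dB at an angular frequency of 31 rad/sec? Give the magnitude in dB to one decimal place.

|j31 + 5.48| = √(31² + 5.48²) = 31.48
|j31| = 31
|L(j31)| = 19 / (31.48 × 31) = 0.019469
20 log₁₀(0.019469) = -34.21 dB

-34.2 dB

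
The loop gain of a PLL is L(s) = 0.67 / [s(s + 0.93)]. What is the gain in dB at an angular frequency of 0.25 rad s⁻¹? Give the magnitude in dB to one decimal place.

|j0.25 + 0.93| = √(0.25² + 0.93²) = 0.963
|j0.25| = 0.25
|L(j0.25)| = 0.67 / (0.963 × 0.25) = 2.7829
20 log₁₀(2.7829) = 8.89 dB

8.9 dB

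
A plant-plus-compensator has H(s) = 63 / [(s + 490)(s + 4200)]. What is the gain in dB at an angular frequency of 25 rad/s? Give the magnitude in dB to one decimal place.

|j25 + 490| = √(25² + 490²) = 490.6
|j25 + 4200| = √(25² + 4200²) = 4200
|H(j25)| = 63 / (490.6 × 4200) = 3.0572e-05
20 log₁₀(3.0572e-05) = -90.29 dB

-90.3 dB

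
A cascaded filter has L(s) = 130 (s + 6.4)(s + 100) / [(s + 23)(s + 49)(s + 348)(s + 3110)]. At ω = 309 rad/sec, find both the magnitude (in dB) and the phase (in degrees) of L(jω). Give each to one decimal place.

|L| = -80.7 dB, ∠L = -53.1°

|j309 + 6.4| = √(309² + 6.4²) = 309.1
|j309 + 100| = √(309² + 100²) = 324.8
|j309 + 23| = √(309² + 23²) = 309.9
|j309 + 49| = √(309² + 49²) = 312.9
|j309 + 348| = √(309² + 348²) = 465.4
|j309 + 3110| = √(309² + 3110²) = 3125
|L(j309)| = 130 × 309.1 × 324.8 / (309.9 × 312.9 × 465.4 × 3125) = 9.2548e-05
20 log₁₀(9.2548e-05) = -80.67 dB
∠(j309 + 6.4) = arctan(309/6.4) = 88.81°
∠(j309 + 100) = arctan(309/100) = 72.07°
∠(j309 + 23) = arctan(309/23) = 85.74°
∠(j309 + 49) = arctan(309/49) = 80.99°
∠(j309 + 348) = arctan(309/348) = 41.60°
∠(j309 + 3110) = arctan(309/3110) = 5.67°
∠L(j309) = 88.81° + 72.07° − (85.74° + 80.99° + 41.60° + 5.67°) = -53.13°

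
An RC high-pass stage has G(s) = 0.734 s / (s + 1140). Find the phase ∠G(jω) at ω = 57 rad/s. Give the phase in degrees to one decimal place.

∠(j57) = 90.00°
∠(j57 + 1140) = arctan(57/1140) = 2.86°
∠G(j57) = 90.00° − 2.86° = 87.14°

87.1°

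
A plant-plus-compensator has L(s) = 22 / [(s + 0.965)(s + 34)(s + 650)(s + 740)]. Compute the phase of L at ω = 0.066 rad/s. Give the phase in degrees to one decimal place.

∠(j0.066 + 0.965) = arctan(0.066/0.965) = 3.91°
∠(j0.066 + 34) = arctan(0.066/34) = 0.11°
∠(j0.066 + 650) = arctan(0.066/650) = 0.01°
∠(j0.066 + 740) = arctan(0.066/740) = 0.01°
∠L(j0.066) = − (3.91° + 0.11° + 0.01° + 0.01°) = -4.03°

-4.0°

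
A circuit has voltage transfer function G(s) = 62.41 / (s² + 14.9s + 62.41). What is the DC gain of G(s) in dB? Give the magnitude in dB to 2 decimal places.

G(0) = 62.41 / 62.41 = 1
20 log₁₀(1) = 0.000 dB

0.00 dB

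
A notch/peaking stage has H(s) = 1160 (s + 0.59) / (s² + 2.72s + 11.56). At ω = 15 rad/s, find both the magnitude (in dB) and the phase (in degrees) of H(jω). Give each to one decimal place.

|j15 + 0.59| = √(15² + 0.59²) = 15.01
|(j15)² + 2.72(j15) + 11.56| = |-213.44 + j40.8| = 217.3
|H(j15)| = 1160 × 15.01 / 217.3 = 80.134
20 log₁₀(80.134) = 38.08 dB
∠(j15 + 0.59) = arctan(15/0.59) = 87.75°
∠[(j15)² + 2.72(j15) + 11.56] = ∠[-213.44 + j40.8] = 169.18°
∠H(j15) = 87.75° − 169.18° = -81.43°

|H| = 38.1 dB, ∠H = -81.4 deg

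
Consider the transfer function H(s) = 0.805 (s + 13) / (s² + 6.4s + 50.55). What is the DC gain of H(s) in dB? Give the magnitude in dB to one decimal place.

H(0) = 0.805 × 13 / 50.55 = 0.20702
20 log₁₀(0.20702) = -13.68 dB

-13.7 dB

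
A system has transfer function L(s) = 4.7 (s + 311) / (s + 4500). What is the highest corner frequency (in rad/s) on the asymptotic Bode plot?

4500 rad/s

Break frequencies occur at each pole and zero magnitude: 311 rad/s, 4500 rad/s.
The highest is 4500 rad/s.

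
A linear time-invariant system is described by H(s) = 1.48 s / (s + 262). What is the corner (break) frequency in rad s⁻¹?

262 rad s⁻¹

The single real pole at s = −262 gives a corner at ω = 262 rad s⁻¹.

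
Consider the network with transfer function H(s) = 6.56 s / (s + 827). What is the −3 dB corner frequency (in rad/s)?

For a single-pole high-pass, the −3 dB point is at the pole: ω = 827 rad/s.

827 rad/s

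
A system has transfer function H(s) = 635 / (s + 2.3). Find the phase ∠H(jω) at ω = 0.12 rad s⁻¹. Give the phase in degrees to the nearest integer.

-3°

∠(j0.12 + 2.3) = arctan(0.12/2.3) = 2.99°
∠H(j0.12) = −2.99° = -2.99°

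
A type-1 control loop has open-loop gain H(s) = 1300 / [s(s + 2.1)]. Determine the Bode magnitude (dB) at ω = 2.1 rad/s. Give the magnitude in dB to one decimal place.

|j2.1 + 2.1| = √(2.1² + 2.1²) = 2.97
|j2.1| = 2.1
|H(j2.1)| = 1300 / (2.97 × 2.1) = 208.44
20 log₁₀(208.44) = 46.38 dB

46.4 dB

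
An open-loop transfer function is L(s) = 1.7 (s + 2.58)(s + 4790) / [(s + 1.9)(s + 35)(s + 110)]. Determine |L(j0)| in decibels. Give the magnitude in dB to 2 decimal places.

L(0) = 1.7 × 2.58 × 4790 / (1.9 × 35 × 110) = 2.872
20 log₁₀(2.872) = 9.164 dB

9.16 dB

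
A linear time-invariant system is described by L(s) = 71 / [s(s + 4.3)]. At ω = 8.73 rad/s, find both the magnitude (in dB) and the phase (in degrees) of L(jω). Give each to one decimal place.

|L| = -1.6 dB, ∠L = -153.8°

|j8.73 + 4.3| = √(8.73² + 4.3²) = 9.732
|j8.73| = 8.73
|L(j8.73)| = 71 / (9.732 × 8.73) = 0.83572
20 log₁₀(0.83572) = -1.56 dB
∠(j8.73 + 4.3) = arctan(8.73/4.3) = 63.78°
∠(j8.73) = 90.00°
∠L(j8.73) = − (63.78° + 90.00°) = -153.78°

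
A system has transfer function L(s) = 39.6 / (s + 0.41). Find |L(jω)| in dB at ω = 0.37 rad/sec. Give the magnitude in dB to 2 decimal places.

|j0.37 + 0.41| = √(0.37² + 0.41²) = 0.5523
|L(j0.37)| = 39.6 / 0.5523 = 71.704
20 log₁₀(71.704) = 37.111 dB

37.11 dB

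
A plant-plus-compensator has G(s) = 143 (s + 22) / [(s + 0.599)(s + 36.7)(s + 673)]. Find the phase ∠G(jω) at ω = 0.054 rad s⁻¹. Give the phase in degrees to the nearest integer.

-5°

∠(j0.054 + 22) = arctan(0.054/22) = 0.14°
∠(j0.054 + 0.599) = arctan(0.054/0.599) = 5.15°
∠(j0.054 + 36.7) = arctan(0.054/36.7) = 0.08°
∠(j0.054 + 673) = arctan(0.054/673) = 0.00°
∠G(j0.054) = 0.14° − (5.15° + 0.08° + 0.00°) = -5.10°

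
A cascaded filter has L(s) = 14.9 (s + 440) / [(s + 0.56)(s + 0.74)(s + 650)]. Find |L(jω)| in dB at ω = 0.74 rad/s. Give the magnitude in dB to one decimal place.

20.3 dB

|j0.74 + 440| = √(0.74² + 440²) = 440
|j0.74 + 0.56| = √(0.74² + 0.56²) = 0.928
|j0.74 + 0.74| = √(0.74² + 0.74²) = 1.047
|j0.74 + 650| = √(0.74² + 650²) = 650
|L(j0.74)| = 14.9 × 440 / (0.928 × 1.047 × 650) = 10.385
20 log₁₀(10.385) = 20.33 dB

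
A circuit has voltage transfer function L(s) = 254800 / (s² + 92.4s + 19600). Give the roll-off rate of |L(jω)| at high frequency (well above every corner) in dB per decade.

With 0 zeros and 2 poles, the high-frequency asymptotic slope is 20 × (0 − 2) = -40 dB/decade.

-40 dB/decade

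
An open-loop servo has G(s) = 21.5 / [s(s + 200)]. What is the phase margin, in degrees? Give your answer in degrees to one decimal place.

90.0°

Gain crossover: |G(jω)| = 1 at ω ≈ 0.107 rad s⁻¹.
∠G(j0.107) = −90° − arctan(0.107/200) ≈ -90.03°
PM = 180° + (-90.03°) = 89.97°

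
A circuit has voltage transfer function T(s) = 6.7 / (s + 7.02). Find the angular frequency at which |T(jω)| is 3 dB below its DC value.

7.02 rad/s

For a single-pole low-pass, the −3 dB point is at the pole: ω = 7.02 rad/s.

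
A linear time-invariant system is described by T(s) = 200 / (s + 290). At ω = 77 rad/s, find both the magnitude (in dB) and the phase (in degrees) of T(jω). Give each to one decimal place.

|T| = -3.5 dB, ∠T = -14.9°

|j77 + 290| = √(77² + 290²) = 300
|T(j77)| = 200 / 300 = 0.66656
20 log₁₀(0.66656) = -3.52 dB
∠(j77 + 290) = arctan(77/290) = 14.87°
∠T(j77) = −14.87° = -14.87°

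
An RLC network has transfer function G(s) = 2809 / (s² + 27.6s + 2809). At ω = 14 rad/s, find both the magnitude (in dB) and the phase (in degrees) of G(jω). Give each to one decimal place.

|G| = 0.5 dB, ∠G = -8.4 deg

|(j14)² + 27.6(j14) + 2809| = |2613 + j386.4| = 2641
|G(j14)| = 2809 / 2641 = 1.0634
20 log₁₀(1.0634) = 0.53 dB
∠[(j14)² + 27.6(j14) + 2809] = ∠[2613 + j386.4] = 8.41°
∠G(j14) = −8.41° = -8.41°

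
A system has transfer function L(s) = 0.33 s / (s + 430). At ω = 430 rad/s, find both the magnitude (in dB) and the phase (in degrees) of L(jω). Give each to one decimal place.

|L| = -12.6 dB, ∠L = 45.0°

|j430| = 430
|j430 + 430| = √(430² + 430²) = 608.1
|L(j430)| = 0.33 × 430 / 608.1 = 0.23335
20 log₁₀(0.23335) = -12.64 dB
∠(j430) = 90.00°
∠(j430 + 430) = arctan(430/430) = 45.00°
∠L(j430) = 90.00° − 45.00° = 45.00°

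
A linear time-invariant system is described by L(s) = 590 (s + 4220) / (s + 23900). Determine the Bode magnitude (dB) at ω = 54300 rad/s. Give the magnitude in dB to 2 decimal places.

54.67 dB

|j54300 + 4220| = √(54300² + 4220²) = 5.446e+04
|j54300 + 23900| = √(54300² + 23900²) = 5.933e+04
|L(j54300)| = 590 × 5.446e+04 / 5.933e+04 = 541.63
20 log₁₀(541.63) = 54.674 dB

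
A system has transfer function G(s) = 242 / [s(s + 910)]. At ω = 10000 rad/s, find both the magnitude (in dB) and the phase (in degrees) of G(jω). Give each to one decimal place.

|j10000 + 910| = √(10000² + 910²) = 1.004e+04
|j10000| = 1e+04
|G(j10000)| = 242 / (1.004e+04 × 1e+04) = 2.41e-06
20 log₁₀(2.41e-06) = -112.36 dB
∠(j10000 + 910) = arctan(10000/910) = 84.80°
∠(j10000) = 90.00°
∠G(j10000) = − (84.80° + 90.00°) = -174.80°

|G| = -112.4 dB, ∠G = -174.8°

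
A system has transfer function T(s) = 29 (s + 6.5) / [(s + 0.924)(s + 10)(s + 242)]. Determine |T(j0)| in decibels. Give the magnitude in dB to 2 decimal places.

-21.48 dB

T(0) = 29 × 6.5 / (0.924 × 10 × 242) = 0.084299
20 log₁₀(0.084299) = -21.484 dB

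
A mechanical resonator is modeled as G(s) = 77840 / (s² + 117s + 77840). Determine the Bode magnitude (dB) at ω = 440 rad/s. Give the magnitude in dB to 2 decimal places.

|(j440)² + 117(j440) + 77840| = |-1.1576e+05 + j51480| = 1.267e+05
|G(j440)| = 77840 / 1.267e+05 = 0.61441
20 log₁₀(0.61441) = -4.231 dB

-4.23 dB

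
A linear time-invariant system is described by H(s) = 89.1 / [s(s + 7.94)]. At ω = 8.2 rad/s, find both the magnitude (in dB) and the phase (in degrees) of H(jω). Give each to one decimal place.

|j8.2 + 7.94| = √(8.2² + 7.94²) = 11.41
|j8.2| = 8.2
|H(j8.2)| = 89.1 / (11.41 × 8.2) = 0.95196
20 log₁₀(0.95196) = -0.43 dB
∠(j8.2 + 7.94) = arctan(8.2/7.94) = 45.92°
∠(j8.2) = 90.00°
∠H(j8.2) = − (45.92° + 90.00°) = -135.92°

|H| = -0.4 dB, ∠H = -135.9 deg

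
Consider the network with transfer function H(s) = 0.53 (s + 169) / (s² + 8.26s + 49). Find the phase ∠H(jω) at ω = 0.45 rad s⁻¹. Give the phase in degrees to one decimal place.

-4.2 deg

∠(j0.45 + 169) = arctan(0.45/169) = 0.15°
∠[(j0.45)² + 8.26(j0.45) + 49] = ∠[48.797 + j3.717] = 4.36°
∠H(j0.45) = 0.15° − 4.36° = -4.20°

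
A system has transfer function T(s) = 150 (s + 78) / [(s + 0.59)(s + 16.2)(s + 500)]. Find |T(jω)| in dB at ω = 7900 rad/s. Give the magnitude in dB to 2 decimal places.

-112.40 dB

|j7900 + 78| = √(7900² + 78²) = 7900
|j7900 + 0.59| = √(7900² + 0.59²) = 7900
|j7900 + 16.2| = √(7900² + 16.2²) = 7900
|j7900 + 500| = √(7900² + 500²) = 7916
|T(j7900)| = 150 × 7900 / (7900 × 7900 × 7916) = 2.3988e-06
20 log₁₀(2.3988e-06) = -112.400 dB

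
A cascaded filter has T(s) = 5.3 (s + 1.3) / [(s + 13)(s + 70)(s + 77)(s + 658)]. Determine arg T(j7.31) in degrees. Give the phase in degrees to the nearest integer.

∠(j7.31 + 1.3) = arctan(7.31/1.3) = 79.92°
∠(j7.31 + 13) = arctan(7.31/13) = 29.35°
∠(j7.31 + 70) = arctan(7.31/70) = 5.96°
∠(j7.31 + 77) = arctan(7.31/77) = 5.42°
∠(j7.31 + 658) = arctan(7.31/658) = 0.64°
∠T(j7.31) = 79.92° − (29.35° + 5.96° + 5.42° + 0.64°) = 38.55°

39°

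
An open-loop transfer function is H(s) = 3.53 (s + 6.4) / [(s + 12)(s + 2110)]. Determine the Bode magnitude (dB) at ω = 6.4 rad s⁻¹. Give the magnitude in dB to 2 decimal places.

|j6.4 + 6.4| = √(6.4² + 6.4²) = 9.051
|j6.4 + 12| = √(6.4² + 12²) = 13.6
|j6.4 + 2110| = √(6.4² + 2110²) = 2110
|H(j6.4)| = 3.53 × 9.051 / (13.6 × 2110) = 0.0011134
20 log₁₀(0.0011134) = -59.067 dB

-59.07 dB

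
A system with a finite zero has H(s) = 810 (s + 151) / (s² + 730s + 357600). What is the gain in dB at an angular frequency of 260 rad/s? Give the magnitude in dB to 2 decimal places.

|j260 + 151| = √(260² + 151²) = 300.7
|(j260)² + 730(j260) + 357600| = |2.9e+05 + j1.898e+05| = 3.466e+05
|H(j260)| = 810 × 300.7 / 3.466e+05 = 0.70268
20 log₁₀(0.70268) = -3.065 dB

-3.06 dB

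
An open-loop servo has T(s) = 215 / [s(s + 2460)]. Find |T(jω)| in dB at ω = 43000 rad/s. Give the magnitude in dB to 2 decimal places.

-138.70 dB

|j43000 + 2460| = √(43000² + 2460²) = 4.307e+04
|j43000| = 4.3e+04
|T(j43000)| = 215 / (4.307e+04 × 4.3e+04) = 1.1609e-07
20 log₁₀(1.1609e-07) = -138.704 dB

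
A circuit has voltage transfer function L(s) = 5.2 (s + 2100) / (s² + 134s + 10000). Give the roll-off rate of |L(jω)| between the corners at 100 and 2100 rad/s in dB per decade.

-40 dB/decade

In this band the factors already past their corner are: complex pole pair at ωₙ ≈ 100; net slope = -40 dB/decade.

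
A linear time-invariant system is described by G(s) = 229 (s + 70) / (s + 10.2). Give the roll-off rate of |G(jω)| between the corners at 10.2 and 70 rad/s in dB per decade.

In this band the factors already past their corner are: pole at 10.2; net slope = -20 dB/decade.

-20 dB/decade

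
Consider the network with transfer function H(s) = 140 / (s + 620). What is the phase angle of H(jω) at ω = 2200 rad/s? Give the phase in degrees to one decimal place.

∠(j2200 + 620) = arctan(2200/620) = 74.26°
∠H(j2200) = −74.26° = -74.26°

-74.3°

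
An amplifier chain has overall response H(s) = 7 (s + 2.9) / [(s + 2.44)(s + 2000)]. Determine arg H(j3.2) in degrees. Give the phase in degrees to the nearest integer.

-5°

∠(j3.2 + 2.9) = arctan(3.2/2.9) = 47.82°
∠(j3.2 + 2.44) = arctan(3.2/2.44) = 52.67°
∠(j3.2 + 2000) = arctan(3.2/2000) = 0.09°
∠H(j3.2) = 47.82° − (52.67° + 0.09°) = -4.95°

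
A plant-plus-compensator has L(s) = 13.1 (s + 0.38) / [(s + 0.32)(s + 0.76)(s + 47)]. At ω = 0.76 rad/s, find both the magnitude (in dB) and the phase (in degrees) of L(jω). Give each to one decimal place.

|L| = -11.5 dB, ∠L = -49.7°

|j0.76 + 0.38| = √(0.76² + 0.38²) = 0.8497
|j0.76 + 0.32| = √(0.76² + 0.32²) = 0.8246
|j0.76 + 0.76| = √(0.76² + 0.76²) = 1.075
|j0.76 + 47| = √(0.76² + 47²) = 47.01
|L(j0.76)| = 13.1 × 0.8497 / (0.8246 × 1.075 × 47.01) = 0.26718
20 log₁₀(0.26718) = -11.46 dB
∠(j0.76 + 0.38) = arctan(0.76/0.38) = 63.43°
∠(j0.76 + 0.32) = arctan(0.76/0.32) = 67.17°
∠(j0.76 + 0.76) = arctan(0.76/0.76) = 45.00°
∠(j0.76 + 47) = arctan(0.76/47) = 0.93°
∠L(j0.76) = 63.43° − (67.17° + 45.00° + 0.93°) = -49.66°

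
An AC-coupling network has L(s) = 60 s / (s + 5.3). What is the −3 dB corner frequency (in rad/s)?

For a single-pole high-pass, the −3 dB point is at the pole: ω = 5.3 rad/s.

5.3 rad/s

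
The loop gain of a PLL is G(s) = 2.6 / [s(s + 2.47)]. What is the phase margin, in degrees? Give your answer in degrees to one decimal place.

68.4 deg

Gain crossover: |G(jω)| = 1 at ω ≈ 0.979 rad/sec.
∠G(j0.979) = −90° − arctan(0.979/2.47) ≈ -111.61°
PM = 180° + (-111.61°) = 68.39°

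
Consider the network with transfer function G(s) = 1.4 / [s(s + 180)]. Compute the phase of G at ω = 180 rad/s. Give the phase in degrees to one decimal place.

∠(j180 + 180) = arctan(180/180) = 45.00°
∠(j180) = 90.00°
∠G(j180) = − (45.00° + 90.00°) = -135.00°

-135.0 deg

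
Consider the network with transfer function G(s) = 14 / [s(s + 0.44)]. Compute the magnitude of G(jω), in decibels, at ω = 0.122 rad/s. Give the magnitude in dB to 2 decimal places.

|j0.122 + 0.44| = √(0.122² + 0.44²) = 0.4566
|j0.122| = 0.122
|G(j0.122)| = 14 / (0.4566 × 0.122) = 251.32
20 log₁₀(251.32) = 48.005 dB

48.00 dB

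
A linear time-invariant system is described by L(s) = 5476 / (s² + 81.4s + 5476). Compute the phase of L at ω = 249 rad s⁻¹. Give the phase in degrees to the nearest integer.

∠[(j249)² + 81.4(j249) + 5476] = ∠[-56525 + j20269] = 160.27°
∠L(j249) = −160.27° = -160.27°

-160°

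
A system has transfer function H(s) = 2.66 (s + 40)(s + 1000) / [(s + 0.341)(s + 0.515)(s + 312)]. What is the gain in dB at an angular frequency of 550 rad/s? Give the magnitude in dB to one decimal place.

-41.2 dB

|j550 + 40| = √(550² + 40²) = 551.5
|j550 + 1000| = √(550² + 1000²) = 1141
|j550 + 0.341| = √(550² + 0.341²) = 550
|j550 + 0.515| = √(550² + 0.515²) = 550
|j550 + 312| = √(550² + 312²) = 632.3
|H(j550)| = 2.66 × 551.5 × 1141 / (550 × 550 × 632.3) = 0.008752
20 log₁₀(0.008752) = -41.16 dB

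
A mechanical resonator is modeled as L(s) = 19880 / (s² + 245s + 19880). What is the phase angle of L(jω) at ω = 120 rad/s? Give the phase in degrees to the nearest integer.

∠[(j120)² + 245(j120) + 19880] = ∠[5480 + j29400] = 79.44°
∠L(j120) = −79.44° = -79.44°

-79°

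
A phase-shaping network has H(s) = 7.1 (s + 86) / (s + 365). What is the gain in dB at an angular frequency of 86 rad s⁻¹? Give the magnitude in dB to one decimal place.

|j86 + 86| = √(86² + 86²) = 121.6
|j86 + 365| = √(86² + 365²) = 375
|H(j86)| = 7.1 × 121.6 / 375 = 2.3027
20 log₁₀(2.3027) = 7.24 dB

7.2 dB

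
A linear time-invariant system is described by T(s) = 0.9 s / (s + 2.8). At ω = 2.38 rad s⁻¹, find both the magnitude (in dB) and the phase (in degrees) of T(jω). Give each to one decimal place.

|T| = -4.7 dB, ∠T = 49.6°

|j2.38| = 2.38
|j2.38 + 2.8| = √(2.38² + 2.8²) = 3.675
|T(j2.38)| = 0.9 × 2.38 / 3.675 = 0.58288
20 log₁₀(0.58288) = -4.69 dB
∠(j2.38) = 90.00°
∠(j2.38 + 2.8) = arctan(2.38/2.8) = 40.36°
∠T(j2.38) = 90.00° − 40.36° = 49.64°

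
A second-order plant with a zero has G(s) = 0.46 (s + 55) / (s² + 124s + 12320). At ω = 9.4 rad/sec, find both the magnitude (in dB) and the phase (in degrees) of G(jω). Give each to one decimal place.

|j9.4 + 55| = √(9.4² + 55²) = 55.8
|(j9.4)² + 124(j9.4) + 12320| = |12232 + j1165.6| = 1.229e+04
|G(j9.4)| = 0.46 × 55.8 / 1.229e+04 = 0.0020889
20 log₁₀(0.0020889) = -53.60 dB
∠(j9.4 + 55) = arctan(9.4/55) = 9.70°
∠[(j9.4)² + 124(j9.4) + 12320] = ∠[12232 + j1165.6] = 5.44°
∠G(j9.4) = 9.70° − 5.44° = 4.26°

|G| = -53.6 dB, ∠G = 4.3 deg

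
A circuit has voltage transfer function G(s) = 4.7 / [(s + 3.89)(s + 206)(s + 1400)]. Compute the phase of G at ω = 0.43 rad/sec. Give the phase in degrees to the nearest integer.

∠(j0.43 + 3.89) = arctan(0.43/3.89) = 6.31°
∠(j0.43 + 206) = arctan(0.43/206) = 0.12°
∠(j0.43 + 1400) = arctan(0.43/1400) = 0.02°
∠G(j0.43) = − (6.31° + 0.12° + 0.02°) = -6.45°

-6°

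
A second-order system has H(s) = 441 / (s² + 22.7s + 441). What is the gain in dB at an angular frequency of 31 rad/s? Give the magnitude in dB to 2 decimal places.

-5.95 dB

|(j31)² + 22.7(j31) + 441| = |-520 + j703.7| = 875
|H(j31)| = 441 / 875 = 0.50401
20 log₁₀(0.50401) = -5.951 dB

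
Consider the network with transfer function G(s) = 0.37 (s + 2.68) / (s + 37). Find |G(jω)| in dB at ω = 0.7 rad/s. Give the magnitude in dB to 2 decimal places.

-31.15 dB

|j0.7 + 2.68| = √(0.7² + 2.68²) = 2.77
|j0.7 + 37| = √(0.7² + 37²) = 37.01
|G(j0.7)| = 0.37 × 2.77 / 37.01 = 0.027694
20 log₁₀(0.027694) = -31.152 dB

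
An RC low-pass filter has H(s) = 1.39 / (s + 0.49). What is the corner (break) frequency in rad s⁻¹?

0.49 rad s⁻¹

The single real pole at s = −0.49 gives a corner at ω = 0.49 rad s⁻¹.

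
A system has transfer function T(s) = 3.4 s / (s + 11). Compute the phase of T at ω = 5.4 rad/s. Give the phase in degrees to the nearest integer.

∠(j5.4) = 90.00°
∠(j5.4 + 11) = arctan(5.4/11) = 26.15°
∠T(j5.4) = 90.00° − 26.15° = 63.85°

64°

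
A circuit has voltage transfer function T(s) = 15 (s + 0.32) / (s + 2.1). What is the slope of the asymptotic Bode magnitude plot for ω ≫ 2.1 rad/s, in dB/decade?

0 dB/decade

With 1 zero and 1 pole, the high-frequency asymptotic slope is 20 × (1 − 1) = 0 dB/decade.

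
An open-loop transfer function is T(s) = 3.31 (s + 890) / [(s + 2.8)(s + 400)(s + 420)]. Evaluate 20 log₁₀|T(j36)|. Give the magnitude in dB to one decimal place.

|j36 + 890| = √(36² + 890²) = 890.7
|j36 + 2.8| = √(36² + 2.8²) = 36.11
|j36 + 400| = √(36² + 400²) = 401.6
|j36 + 420| = √(36² + 420²) = 421.5
|T(j36)| = 3.31 × 890.7 / (36.11 × 401.6 × 421.5) = 0.00048229
20 log₁₀(0.00048229) = -66.33 dB

-66.3 dB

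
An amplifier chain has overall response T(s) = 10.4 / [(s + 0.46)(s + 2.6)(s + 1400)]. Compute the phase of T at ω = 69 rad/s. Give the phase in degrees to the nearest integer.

∠(j69 + 0.46) = arctan(69/0.46) = 89.62°
∠(j69 + 2.6) = arctan(69/2.6) = 87.84°
∠(j69 + 1400) = arctan(69/1400) = 2.82°
∠T(j69) = − (89.62° + 87.84° + 2.82°) = -180.28°

-180 deg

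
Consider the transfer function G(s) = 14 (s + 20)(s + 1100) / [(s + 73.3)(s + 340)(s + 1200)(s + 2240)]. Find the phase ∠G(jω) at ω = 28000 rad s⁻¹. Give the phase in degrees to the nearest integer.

∠(j28000 + 20) = arctan(28000/20) = 89.96°
∠(j28000 + 1100) = arctan(28000/1100) = 87.75°
∠(j28000 + 73.3) = arctan(28000/73.3) = 89.85°
∠(j28000 + 340) = arctan(28000/340) = 89.30°
∠(j28000 + 1200) = arctan(28000/1200) = 87.55°
∠(j28000 + 2240) = arctan(28000/2240) = 85.43°
∠G(j28000) = 89.96° + 87.75° − (89.85° + 89.30° + 87.55° + 85.43°) = -174.42°

-174°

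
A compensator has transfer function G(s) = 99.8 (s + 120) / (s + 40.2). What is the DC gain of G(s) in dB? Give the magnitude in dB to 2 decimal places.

G(0) = 99.8 × 120 / 40.2 = 297.91
20 log₁₀(297.91) = 49.482 dB

49.48 dB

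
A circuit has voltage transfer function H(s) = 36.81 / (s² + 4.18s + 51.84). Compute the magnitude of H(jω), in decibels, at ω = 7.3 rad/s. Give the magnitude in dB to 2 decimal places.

|(j7.3)² + 4.18(j7.3) + 51.84| = |-1.45 + j30.514| = 30.55
|H(j7.3)| = 36.81 / 30.55 = 1.205
20 log₁₀(1.205) = 1.620 dB

1.62 dB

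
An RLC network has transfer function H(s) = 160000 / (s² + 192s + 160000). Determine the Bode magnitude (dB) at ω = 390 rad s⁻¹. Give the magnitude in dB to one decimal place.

|(j390)² + 192(j390) + 160000| = |7900 + j74880| = 7.53e+04
|H(j390)| = 160000 / 7.53e+04 = 2.125
20 log₁₀(2.125) = 6.55 dB

6.5 dB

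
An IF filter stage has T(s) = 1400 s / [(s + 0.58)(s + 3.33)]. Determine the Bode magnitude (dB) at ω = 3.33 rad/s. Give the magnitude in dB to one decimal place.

49.3 dB

|j3.33| = 3.33
|j3.33 + 0.58| = √(3.33² + 0.58²) = 3.38
|j3.33 + 3.33| = √(3.33² + 3.33²) = 4.709
|T(j3.33)| = 1400 × 3.33 / (3.38 × 4.709) = 292.87
20 log₁₀(292.87) = 49.33 dB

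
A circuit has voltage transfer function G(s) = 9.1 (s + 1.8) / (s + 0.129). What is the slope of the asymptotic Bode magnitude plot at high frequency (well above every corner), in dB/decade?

0 dB/decade

With 1 zero and 1 pole, the high-frequency asymptotic slope is 20 × (1 − 1) = 0 dB/decade.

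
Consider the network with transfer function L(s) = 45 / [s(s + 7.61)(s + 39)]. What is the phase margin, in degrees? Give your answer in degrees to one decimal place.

88.6°

Gain crossover: |L(jω)| = 1 at ω ≈ 0.152 rad s⁻¹.
∠L(j0.152) = −90° − arctan(0.152/7.61) − arctan(0.152/39) ≈ -91.36°
PM = 180° + (-91.36°) = 88.64°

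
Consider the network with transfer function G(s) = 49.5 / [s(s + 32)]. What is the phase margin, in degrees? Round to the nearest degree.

87°

Gain crossover: |G(jω)| = 1 at ω ≈ 1.55 rad/s.
∠G(j1.55) = −90° − arctan(1.55/32) ≈ -92.76°
PM = 180° + (-92.76°) = 87.24°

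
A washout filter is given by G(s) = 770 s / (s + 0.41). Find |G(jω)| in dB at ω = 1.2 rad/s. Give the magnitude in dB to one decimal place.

|j1.2| = 1.2
|j1.2 + 0.41| = √(1.2² + 0.41²) = 1.268
|G(j1.2)| = 770 × 1.2 / 1.268 = 728.64
20 log₁₀(728.64) = 57.25 dB

57.3 dB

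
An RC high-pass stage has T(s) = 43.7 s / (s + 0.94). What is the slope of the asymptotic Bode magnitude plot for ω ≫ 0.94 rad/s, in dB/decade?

0 dB/decade

With 1 zero and 1 pole, the high-frequency asymptotic slope is 20 × (1 − 1) = 0 dB/decade.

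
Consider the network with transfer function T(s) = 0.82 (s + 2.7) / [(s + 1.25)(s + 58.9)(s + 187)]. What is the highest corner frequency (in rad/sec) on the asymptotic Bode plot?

187 rad/sec

Break frequencies occur at each pole and zero magnitude: 1.25 rad/sec, 2.7 rad/sec, 58.9 rad/sec, 187 rad/sec.
The highest is 187 rad/sec.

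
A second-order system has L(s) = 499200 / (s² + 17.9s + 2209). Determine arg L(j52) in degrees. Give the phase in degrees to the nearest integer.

-118°

∠[(j52)² + 17.9(j52) + 2209] = ∠[-495 + j930.8] = 118.00°
∠L(j52) = −118.00° = -118.00°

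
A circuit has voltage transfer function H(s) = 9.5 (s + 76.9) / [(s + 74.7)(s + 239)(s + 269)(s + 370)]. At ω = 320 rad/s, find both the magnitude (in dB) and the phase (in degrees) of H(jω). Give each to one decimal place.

|H| = -138.7 dB, ∠H = -144.4 deg

|j320 + 76.9| = √(320² + 76.9²) = 329.1
|j320 + 74.7| = √(320² + 74.7²) = 328.6
|j320 + 239| = √(320² + 239²) = 399.4
|j320 + 269| = √(320² + 269²) = 418
|j320 + 370| = √(320² + 370²) = 489.2
|H(j320)| = 9.5 × 329.1 / (328.6 × 399.4 × 418 × 489.2) = 1.1649e-07
20 log₁₀(1.1649e-07) = -138.67 dB
∠(j320 + 76.9) = arctan(320/76.9) = 76.49°
∠(j320 + 74.7) = arctan(320/74.7) = 76.86°
∠(j320 + 239) = arctan(320/239) = 53.24°
∠(j320 + 269) = arctan(320/269) = 49.95°
∠(j320 + 370) = arctan(320/370) = 40.86°
∠H(j320) = 76.49° − (76.86° + 53.24° + 49.95° + 40.86°) = -144.42°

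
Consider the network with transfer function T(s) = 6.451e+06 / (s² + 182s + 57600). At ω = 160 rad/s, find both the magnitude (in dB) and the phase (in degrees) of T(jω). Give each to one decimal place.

|T| = 43.5 dB, ∠T = -42.3°

|(j160)² + 182(j160) + 57600| = |32000 + j29120| = 4.327e+04
|T(j160)| = 6.451e+06 / 4.327e+04 = 149.1
20 log₁₀(149.1) = 43.47 dB
∠[(j160)² + 182(j160) + 57600] = ∠[32000 + j29120] = 42.30°
∠T(j160) = −42.30° = -42.30°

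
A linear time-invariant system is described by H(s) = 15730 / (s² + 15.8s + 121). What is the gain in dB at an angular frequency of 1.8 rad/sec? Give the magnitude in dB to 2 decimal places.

|(j1.8)² + 15.8(j1.8) + 121| = |117.76 + j28.44| = 121.1
|H(j1.8)| = 15730 / 121.1 = 129.84
20 log₁₀(129.84) = 42.268 dB

42.27 dB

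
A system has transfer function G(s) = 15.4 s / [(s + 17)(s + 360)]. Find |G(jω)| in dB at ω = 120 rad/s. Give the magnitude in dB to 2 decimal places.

|j120| = 120
|j120 + 17| = √(120² + 17²) = 121.2
|j120 + 360| = √(120² + 360²) = 379.5
|G(j120)| = 15.4 × 120 / (121.2 × 379.5) = 0.040181
20 log₁₀(0.040181) = -27.920 dB

-27.92 dB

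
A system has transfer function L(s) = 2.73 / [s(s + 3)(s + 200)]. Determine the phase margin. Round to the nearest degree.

Gain crossover: |L(jω)| = 1 at ω ≈ 0.00455 rad/s.
∠L(j0.00455) = −90° − arctan(0.00455/3) − arctan(0.00455/200) ≈ -90.09°
PM = 180° + (-90.09°) = 89.91°

90°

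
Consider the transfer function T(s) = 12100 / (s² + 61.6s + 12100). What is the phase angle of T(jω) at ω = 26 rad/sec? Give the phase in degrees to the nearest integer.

-8°

∠[(j26)² + 61.6(j26) + 12100] = ∠[11424 + j1601.6] = 7.98°
∠T(j26) = −7.98° = -7.98°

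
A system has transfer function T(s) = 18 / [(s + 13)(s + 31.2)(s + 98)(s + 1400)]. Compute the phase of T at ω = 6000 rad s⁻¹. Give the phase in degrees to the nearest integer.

-346°

∠(j6000 + 13) = arctan(6000/13) = 89.88°
∠(j6000 + 31.2) = arctan(6000/31.2) = 89.70°
∠(j6000 + 98) = arctan(6000/98) = 89.06°
∠(j6000 + 1400) = arctan(6000/1400) = 76.87°
∠T(j6000) = − (89.88° + 89.70° + 89.06° + 76.87°) = -345.51°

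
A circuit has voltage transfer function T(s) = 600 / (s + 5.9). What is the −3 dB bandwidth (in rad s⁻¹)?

5.9 rad s⁻¹

For a single-pole low-pass, the −3 dB point is at the pole: ω = 5.9 rad s⁻¹.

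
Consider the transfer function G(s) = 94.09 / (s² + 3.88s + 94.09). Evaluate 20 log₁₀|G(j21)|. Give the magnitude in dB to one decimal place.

-11.6 dB

|(j21)² + 3.88(j21) + 94.09| = |-346.91 + j81.48| = 356.4
|G(j21)| = 94.09 / 356.4 = 0.26404
20 log₁₀(0.26404) = -11.57 dB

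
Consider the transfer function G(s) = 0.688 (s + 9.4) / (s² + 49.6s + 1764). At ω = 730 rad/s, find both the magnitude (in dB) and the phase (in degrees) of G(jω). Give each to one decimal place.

|G| = -60.5 dB, ∠G = -86.8°

|j730 + 9.4| = √(730² + 9.4²) = 730.1
|(j730)² + 49.6(j730) + 1764| = |-5.3114e+05 + j36208| = 5.324e+05
|G(j730)| = 0.688 × 730.1 / 5.324e+05 = 0.00094348
20 log₁₀(0.00094348) = -60.51 dB
∠(j730 + 9.4) = arctan(730/9.4) = 89.26°
∠[(j730)² + 49.6(j730) + 1764] = ∠[-5.3114e+05 + j36208] = 176.10°
∠G(j730) = 89.26° − 176.10° = -86.84°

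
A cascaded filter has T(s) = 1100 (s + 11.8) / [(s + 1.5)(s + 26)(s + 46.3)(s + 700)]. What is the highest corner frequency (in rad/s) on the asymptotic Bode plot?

Break frequencies occur at each pole and zero magnitude: 1.5 rad/s, 11.8 rad/s, 26 rad/s, 46.3 rad/s, 700 rad/s.
The highest is 700 rad/s.

700 rad/s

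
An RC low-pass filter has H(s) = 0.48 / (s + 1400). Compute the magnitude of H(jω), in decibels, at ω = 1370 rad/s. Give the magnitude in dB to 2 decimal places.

|j1370 + 1400| = √(1370² + 1400²) = 1959
|H(j1370)| = 0.48 / 1959 = 0.00024505
20 log₁₀(0.00024505) = -72.215 dB

-72.21 dB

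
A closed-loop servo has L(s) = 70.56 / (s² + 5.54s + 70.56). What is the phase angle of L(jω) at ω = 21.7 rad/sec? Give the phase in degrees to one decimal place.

-163.3°

∠[(j21.7)² + 5.54(j21.7) + 70.56] = ∠[-400.33 + j120.22] = 163.29°
∠L(j21.7) = −163.29° = -163.29°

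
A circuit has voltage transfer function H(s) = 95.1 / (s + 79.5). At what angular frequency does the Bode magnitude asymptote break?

The single real pole at s = −79.5 gives a corner at ω = 79.5 rad/s.

79.5 rad/s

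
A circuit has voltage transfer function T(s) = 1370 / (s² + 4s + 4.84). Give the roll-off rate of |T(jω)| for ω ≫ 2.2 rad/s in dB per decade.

With 0 zeros and 2 poles, the high-frequency asymptotic slope is 20 × (0 − 2) = -40 dB/decade.

-40 dB/decade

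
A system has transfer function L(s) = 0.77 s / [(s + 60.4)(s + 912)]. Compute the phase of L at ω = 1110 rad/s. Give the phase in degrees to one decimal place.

-47.5°

∠(j1110) = 90.00°
∠(j1110 + 60.4) = arctan(1110/60.4) = 86.89°
∠(j1110 + 912) = arctan(1110/912) = 50.59°
∠L(j1110) = 90.00° − (86.89° + 50.59°) = -47.48°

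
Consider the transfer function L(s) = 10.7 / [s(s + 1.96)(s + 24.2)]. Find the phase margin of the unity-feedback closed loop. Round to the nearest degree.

Gain crossover: |L(jω)| = 1 at ω ≈ 0.224 rad/s.
∠L(j0.224) = −90° − arctan(0.224/1.96) − arctan(0.224/24.2) ≈ -97.05°
PM = 180° + (-97.05°) = 82.95°

83°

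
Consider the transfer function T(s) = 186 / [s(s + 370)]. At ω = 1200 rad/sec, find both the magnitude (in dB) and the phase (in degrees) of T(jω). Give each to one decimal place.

|T| = -78.2 dB, ∠T = -162.9°

|j1200 + 370| = √(1200² + 370²) = 1256
|j1200| = 1200
|T(j1200)| = 186 / (1256 × 1200) = 0.00012343
20 log₁₀(0.00012343) = -78.17 dB
∠(j1200 + 370) = arctan(1200/370) = 72.86°
∠(j1200) = 90.00°
∠T(j1200) = − (72.86° + 90.00°) = -162.86°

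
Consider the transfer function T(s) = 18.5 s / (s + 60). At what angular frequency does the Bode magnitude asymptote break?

60 rad s⁻¹

The single real pole at s = −60 gives a corner at ω = 60 rad s⁻¹.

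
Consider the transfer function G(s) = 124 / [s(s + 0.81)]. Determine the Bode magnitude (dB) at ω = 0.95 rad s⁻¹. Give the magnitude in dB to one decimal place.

|j0.95 + 0.81| = √(0.95² + 0.81²) = 1.248
|j0.95| = 0.95
|G(j0.95)| = 124 / (1.248 × 0.95) = 104.55
20 log₁₀(104.55) = 40.39 dB

40.4 dB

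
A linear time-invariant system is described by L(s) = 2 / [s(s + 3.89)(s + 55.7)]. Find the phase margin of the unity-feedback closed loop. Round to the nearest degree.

Gain crossover: |L(jω)| = 1 at ω ≈ 0.00923 rad/sec.
∠L(j0.00923) = −90° − arctan(0.00923/3.89) − arctan(0.00923/55.7) ≈ -90.15°
PM = 180° + (-90.15°) = 89.85°

90°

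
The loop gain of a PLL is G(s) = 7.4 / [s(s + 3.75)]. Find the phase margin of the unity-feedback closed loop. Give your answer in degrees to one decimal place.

Gain crossover: |G(jω)| = 1 at ω ≈ 1.78 rad/sec.
∠G(j1.78) = −90° − arctan(1.78/3.75) ≈ -115.42°
PM = 180° + (-115.42°) = 64.58°

64.6°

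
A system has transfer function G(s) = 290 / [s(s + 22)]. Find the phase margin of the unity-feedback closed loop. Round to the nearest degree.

62°

Gain crossover: |G(jω)| = 1 at ω ≈ 11.6 rad/s.
∠G(j11.6) = −90° − arctan(11.6/22) ≈ -117.90°
PM = 180° + (-117.90°) = 62.10°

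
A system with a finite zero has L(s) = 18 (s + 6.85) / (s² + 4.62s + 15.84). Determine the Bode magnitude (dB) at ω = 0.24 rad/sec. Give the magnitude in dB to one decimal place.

17.8 dB

|j0.24 + 6.85| = √(0.24² + 6.85²) = 6.854
|(j0.24)² + 4.62(j0.24) + 15.84| = |15.782 + j1.1088| = 15.82
|L(j0.24)| = 18 × 6.854 / 15.82 = 7.7981
20 log₁₀(7.7981) = 17.84 dB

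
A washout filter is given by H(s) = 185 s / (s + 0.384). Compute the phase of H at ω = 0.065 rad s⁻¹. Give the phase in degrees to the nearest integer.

80°

∠(j0.065) = 90.00°
∠(j0.065 + 0.384) = arctan(0.065/0.384) = 9.61°
∠H(j0.065) = 90.00° − 9.61° = 80.39°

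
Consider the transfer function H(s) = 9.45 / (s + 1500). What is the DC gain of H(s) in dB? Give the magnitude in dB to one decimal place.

H(0) = 9.45 / 1500 = 0.0063
20 log₁₀(0.0063) = -44.01 dB

-44.0 dB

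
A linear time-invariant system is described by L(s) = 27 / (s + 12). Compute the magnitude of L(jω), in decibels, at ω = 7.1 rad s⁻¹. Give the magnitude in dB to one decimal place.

|j7.1 + 12| = √(7.1² + 12²) = 13.94
|L(j7.1)| = 27 / 13.94 = 1.9364
20 log₁₀(1.9364) = 5.74 dB

5.7 dB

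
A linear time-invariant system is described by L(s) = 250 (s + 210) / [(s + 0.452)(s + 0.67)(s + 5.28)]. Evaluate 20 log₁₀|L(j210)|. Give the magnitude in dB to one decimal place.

-41.9 dB

|j210 + 210| = √(210² + 210²) = 297
|j210 + 0.452| = √(210² + 0.452²) = 210
|j210 + 0.67| = √(210² + 0.67²) = 210
|j210 + 5.28| = √(210² + 5.28²) = 210.1
|L(j210)| = 250 × 297 / (210 × 210 × 210.1) = 0.0080145
20 log₁₀(0.0080145) = -41.92 dB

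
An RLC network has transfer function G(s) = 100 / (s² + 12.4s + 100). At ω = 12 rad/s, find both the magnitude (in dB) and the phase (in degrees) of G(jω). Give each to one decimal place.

|G| = -3.8 dB, ∠G = -106.5°

|(j12)² + 12.4(j12) + 100| = |-44 + j148.8| = 155.2
|G(j12)| = 100 / 155.2 = 0.64446
20 log₁₀(0.64446) = -3.82 dB
∠[(j12)² + 12.4(j12) + 100] = ∠[-44 + j148.8] = 106.47°
∠G(j12) = −106.47° = -106.47°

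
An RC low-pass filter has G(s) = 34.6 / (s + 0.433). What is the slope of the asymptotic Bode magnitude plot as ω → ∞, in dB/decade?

With 0 zeros and 1 pole, the high-frequency asymptotic slope is 20 × (0 − 1) = -20 dB/decade.

-20 dB/decade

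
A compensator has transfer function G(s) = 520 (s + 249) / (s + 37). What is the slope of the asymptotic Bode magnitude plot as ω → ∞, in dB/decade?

With 1 zero and 1 pole, the high-frequency asymptotic slope is 20 × (1 − 1) = 0 dB/decade.

0 dB/decade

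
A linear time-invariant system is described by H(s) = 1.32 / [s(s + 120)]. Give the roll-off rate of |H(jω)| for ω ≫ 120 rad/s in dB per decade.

With 0 zeros and 2 poles, the high-frequency asymptotic slope is 20 × (0 − 2) = -40 dB/decade.

-40 dB/decade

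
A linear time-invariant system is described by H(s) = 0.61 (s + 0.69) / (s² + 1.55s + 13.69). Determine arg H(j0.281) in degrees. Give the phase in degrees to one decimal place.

∠(j0.281 + 0.69) = arctan(0.281/0.69) = 22.16°
∠[(j0.281)² + 1.55(j0.281) + 13.69] = ∠[13.611 + j0.43555] = 1.83°
∠H(j0.281) = 22.16° − 1.83° = 20.33°

20.3°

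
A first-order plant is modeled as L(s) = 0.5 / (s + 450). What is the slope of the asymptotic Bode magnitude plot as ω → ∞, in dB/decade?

With 0 zeros and 1 pole, the high-frequency asymptotic slope is 20 × (0 − 1) = -20 dB/decade.

-20 dB/decade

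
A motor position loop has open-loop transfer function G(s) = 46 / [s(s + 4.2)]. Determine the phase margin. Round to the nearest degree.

34°

Gain crossover: |G(jω)| = 1 at ω ≈ 6.17 rad s⁻¹.
∠G(j6.17) = −90° − arctan(6.17/4.2) ≈ -145.74°
PM = 180° + (-145.74°) = 34.26°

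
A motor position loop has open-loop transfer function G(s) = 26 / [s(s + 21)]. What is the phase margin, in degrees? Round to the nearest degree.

Gain crossover: |G(jω)| = 1 at ω ≈ 1.24 rad s⁻¹.
∠G(j1.24) = −90° − arctan(1.24/21) ≈ -93.37°
PM = 180° + (-93.37°) = 86.63°

87°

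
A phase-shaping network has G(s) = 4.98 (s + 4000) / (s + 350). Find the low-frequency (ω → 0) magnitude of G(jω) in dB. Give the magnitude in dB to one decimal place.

35.1 dB

G(0) = 4.98 × 4000 / 350 = 56.914
20 log₁₀(56.914) = 35.10 dB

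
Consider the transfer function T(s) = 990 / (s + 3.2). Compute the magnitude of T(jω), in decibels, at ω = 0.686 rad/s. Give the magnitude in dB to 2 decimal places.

49.61 dB

|j0.686 + 3.2| = √(0.686² + 3.2²) = 3.273
|T(j0.686)| = 990 / 3.273 = 302.5
20 log₁₀(302.5) = 49.615 dB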